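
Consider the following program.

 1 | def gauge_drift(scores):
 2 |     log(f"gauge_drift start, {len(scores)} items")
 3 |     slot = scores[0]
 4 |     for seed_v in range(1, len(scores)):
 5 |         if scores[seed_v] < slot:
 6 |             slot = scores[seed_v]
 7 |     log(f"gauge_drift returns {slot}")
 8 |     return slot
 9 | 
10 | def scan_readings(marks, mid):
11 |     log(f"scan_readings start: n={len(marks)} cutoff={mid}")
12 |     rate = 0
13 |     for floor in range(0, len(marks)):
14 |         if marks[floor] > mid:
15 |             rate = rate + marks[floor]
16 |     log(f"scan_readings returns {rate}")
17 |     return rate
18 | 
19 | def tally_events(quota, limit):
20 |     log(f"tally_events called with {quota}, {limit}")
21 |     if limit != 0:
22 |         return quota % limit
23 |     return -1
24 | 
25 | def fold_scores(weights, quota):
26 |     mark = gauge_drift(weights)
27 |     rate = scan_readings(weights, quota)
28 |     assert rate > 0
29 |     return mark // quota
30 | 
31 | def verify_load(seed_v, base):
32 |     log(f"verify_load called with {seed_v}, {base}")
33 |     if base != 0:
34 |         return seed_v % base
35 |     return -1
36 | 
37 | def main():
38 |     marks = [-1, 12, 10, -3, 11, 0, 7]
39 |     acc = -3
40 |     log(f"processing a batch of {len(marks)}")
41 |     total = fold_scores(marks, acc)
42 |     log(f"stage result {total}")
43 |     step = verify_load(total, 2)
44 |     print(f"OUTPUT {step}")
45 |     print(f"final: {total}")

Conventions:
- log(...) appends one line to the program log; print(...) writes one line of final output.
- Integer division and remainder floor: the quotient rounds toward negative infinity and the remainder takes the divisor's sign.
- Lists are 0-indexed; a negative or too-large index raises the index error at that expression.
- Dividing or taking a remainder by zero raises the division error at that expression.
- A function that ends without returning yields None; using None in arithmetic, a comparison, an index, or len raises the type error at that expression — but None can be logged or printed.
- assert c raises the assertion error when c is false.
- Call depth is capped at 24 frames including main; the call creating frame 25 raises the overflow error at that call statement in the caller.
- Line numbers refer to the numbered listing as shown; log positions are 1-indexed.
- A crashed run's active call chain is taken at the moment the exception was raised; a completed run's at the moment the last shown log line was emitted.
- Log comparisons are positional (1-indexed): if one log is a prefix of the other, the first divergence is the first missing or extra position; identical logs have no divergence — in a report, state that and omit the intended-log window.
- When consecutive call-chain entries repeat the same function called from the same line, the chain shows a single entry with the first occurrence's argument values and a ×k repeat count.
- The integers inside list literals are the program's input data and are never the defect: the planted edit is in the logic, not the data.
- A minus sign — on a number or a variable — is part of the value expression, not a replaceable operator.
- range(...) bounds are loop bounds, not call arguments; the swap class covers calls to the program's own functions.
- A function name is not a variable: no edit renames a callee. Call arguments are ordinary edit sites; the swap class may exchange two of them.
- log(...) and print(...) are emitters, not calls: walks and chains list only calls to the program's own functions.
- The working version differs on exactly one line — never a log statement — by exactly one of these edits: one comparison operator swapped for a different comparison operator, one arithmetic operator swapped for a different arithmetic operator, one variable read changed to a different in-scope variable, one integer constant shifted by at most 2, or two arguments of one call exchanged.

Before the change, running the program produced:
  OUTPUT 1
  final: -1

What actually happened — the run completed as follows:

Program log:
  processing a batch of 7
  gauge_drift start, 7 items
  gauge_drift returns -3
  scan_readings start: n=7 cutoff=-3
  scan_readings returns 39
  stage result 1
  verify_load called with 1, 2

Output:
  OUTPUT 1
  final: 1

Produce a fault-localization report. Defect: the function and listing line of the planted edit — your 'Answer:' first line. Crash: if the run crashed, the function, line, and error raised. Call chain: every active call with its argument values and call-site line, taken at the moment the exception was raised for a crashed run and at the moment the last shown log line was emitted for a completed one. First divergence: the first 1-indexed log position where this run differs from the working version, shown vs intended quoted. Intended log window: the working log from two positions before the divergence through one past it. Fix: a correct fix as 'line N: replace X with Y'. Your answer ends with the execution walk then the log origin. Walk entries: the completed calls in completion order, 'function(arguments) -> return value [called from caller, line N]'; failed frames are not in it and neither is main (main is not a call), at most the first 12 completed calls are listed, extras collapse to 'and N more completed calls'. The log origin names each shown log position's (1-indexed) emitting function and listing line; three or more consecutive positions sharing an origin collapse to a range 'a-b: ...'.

Answer: the defect is in fold_scores at line 29.
Core observation: The log first diverges at position 6: the faulty run prints 'stage result 1' where the working version prints 'stage result -1'.
Call chain: main -> verify_load(1, 2) (called at line 43).
First divergence: position 6 — the shown line 'stage result 1' should read 'stage result -1'.
Intended log window:
  4: scan_readings start: n=7 cutoff=-3
  5: scan_readings returns 39
  6: stage result -1
  7: verify_load called with -1, 2
Execution walk:
  gauge_drift([-1, 12, 10, -3, 11, 0, 7]) -> -3  [called from fold_scores, line 26]
  scan_readings([-1, 12, 10, -3, 11, 0, 7], -3) -> 39  [called from fold_scores, line 27]
  fold_scores([-1, 12, 10, -3, 11, 0, 7], -3) -> 1  [called from main, line 41]
  verify_load(1, 2) -> 1  [called from main, line 43]
Log origins:
  1: emitted by main (line 40)
  2: emitted by gauge_drift (line 2)
  3: emitted by gauge_drift (line 7)
  4: emitted by scan_readings (line 11)
  5: emitted by scan_readings (line 16)
  6: emitted by main (line 42)
  7: emitted by verify_load (line 32)
A correct fix: line 29: replace `quota` with `rate`.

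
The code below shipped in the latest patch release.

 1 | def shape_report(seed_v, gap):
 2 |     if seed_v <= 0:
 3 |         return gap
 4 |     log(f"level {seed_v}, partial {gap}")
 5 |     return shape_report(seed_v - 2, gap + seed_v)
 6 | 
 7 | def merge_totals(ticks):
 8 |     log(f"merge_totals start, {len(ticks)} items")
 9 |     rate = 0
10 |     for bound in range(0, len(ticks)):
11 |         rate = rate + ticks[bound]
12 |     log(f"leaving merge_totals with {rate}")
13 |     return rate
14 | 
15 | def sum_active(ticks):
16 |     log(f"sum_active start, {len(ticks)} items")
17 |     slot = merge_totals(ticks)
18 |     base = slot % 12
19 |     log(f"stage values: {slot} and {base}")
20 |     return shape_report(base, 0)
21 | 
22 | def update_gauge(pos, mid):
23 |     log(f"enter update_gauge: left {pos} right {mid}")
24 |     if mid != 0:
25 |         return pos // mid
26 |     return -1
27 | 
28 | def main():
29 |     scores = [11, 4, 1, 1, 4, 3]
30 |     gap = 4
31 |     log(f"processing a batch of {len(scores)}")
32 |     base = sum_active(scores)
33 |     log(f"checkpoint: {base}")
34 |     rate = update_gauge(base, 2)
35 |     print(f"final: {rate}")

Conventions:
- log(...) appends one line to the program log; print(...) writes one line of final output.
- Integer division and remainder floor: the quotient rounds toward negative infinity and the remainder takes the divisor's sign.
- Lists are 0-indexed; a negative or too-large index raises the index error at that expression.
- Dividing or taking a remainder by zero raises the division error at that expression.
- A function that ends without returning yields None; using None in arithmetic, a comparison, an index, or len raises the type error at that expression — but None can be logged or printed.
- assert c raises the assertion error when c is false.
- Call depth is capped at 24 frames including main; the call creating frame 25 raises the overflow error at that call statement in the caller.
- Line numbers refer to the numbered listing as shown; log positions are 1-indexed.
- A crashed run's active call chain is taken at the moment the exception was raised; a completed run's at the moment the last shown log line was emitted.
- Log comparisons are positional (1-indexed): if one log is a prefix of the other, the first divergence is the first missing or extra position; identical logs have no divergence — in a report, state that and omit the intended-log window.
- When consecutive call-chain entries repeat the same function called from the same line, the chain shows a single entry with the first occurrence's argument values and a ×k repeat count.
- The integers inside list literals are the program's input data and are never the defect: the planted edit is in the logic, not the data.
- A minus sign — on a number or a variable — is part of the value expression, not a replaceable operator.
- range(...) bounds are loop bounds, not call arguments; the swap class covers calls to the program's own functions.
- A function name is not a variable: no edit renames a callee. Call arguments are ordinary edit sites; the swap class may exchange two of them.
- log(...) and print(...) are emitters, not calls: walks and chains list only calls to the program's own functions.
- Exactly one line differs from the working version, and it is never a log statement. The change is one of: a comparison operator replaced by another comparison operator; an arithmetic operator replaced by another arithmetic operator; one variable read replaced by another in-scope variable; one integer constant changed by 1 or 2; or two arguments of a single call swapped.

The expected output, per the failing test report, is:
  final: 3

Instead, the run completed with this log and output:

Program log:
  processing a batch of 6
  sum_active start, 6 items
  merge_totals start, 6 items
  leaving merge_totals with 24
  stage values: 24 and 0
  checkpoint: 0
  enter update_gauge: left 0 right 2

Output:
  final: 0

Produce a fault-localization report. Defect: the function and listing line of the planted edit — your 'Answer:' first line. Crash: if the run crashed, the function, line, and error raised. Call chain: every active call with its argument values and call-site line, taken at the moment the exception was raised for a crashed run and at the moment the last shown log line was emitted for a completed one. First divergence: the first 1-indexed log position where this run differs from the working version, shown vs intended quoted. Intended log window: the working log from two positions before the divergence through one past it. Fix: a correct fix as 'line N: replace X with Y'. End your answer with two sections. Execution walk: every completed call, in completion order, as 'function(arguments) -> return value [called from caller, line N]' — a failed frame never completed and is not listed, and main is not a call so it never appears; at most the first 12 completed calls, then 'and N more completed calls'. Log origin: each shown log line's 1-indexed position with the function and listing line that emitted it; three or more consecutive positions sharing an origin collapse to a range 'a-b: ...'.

Answer: the defect is in sum_active at line 18.
Core observation: The earliest visible damage is log position 5 — 'stage values: 24 and 0' rather than the intended 'stage values: 24 and 4'.
Call chain: main -> update_gauge(0, 2) (called at line 34).
First divergence: position 5 — shown 'stage values: 24 and 0', intended 'stage values: 24 and 4'.
Intended log window:
  3: merge_totals start, 6 items
  4: leaving merge_totals with 24
  5: stage values: 24 and 4
  6: level 4, partial 0
Execution walk:
  merge_totals([11, 4, 1, 1, 4, 3]) -> 24  [called from sum_active, line 17]
  shape_report(0, 0) -> 0  [called from sum_active, line 20]
  sum_active([11, 4, 1, 1, 4, 3]) -> 0  [called from main, line 32]
  update_gauge(0, 2) -> 0  [called from main, line 34]
Log line origins:
  1: from main, line 31
  2: from sum_active, line 16
  3: from merge_totals, line 8
  4: from merge_totals, line 12
  5: from sum_active, line 19
  6: from main, line 33
  7: from update_gauge, line 23
A correct fix: line 18: replace `12` with `10`.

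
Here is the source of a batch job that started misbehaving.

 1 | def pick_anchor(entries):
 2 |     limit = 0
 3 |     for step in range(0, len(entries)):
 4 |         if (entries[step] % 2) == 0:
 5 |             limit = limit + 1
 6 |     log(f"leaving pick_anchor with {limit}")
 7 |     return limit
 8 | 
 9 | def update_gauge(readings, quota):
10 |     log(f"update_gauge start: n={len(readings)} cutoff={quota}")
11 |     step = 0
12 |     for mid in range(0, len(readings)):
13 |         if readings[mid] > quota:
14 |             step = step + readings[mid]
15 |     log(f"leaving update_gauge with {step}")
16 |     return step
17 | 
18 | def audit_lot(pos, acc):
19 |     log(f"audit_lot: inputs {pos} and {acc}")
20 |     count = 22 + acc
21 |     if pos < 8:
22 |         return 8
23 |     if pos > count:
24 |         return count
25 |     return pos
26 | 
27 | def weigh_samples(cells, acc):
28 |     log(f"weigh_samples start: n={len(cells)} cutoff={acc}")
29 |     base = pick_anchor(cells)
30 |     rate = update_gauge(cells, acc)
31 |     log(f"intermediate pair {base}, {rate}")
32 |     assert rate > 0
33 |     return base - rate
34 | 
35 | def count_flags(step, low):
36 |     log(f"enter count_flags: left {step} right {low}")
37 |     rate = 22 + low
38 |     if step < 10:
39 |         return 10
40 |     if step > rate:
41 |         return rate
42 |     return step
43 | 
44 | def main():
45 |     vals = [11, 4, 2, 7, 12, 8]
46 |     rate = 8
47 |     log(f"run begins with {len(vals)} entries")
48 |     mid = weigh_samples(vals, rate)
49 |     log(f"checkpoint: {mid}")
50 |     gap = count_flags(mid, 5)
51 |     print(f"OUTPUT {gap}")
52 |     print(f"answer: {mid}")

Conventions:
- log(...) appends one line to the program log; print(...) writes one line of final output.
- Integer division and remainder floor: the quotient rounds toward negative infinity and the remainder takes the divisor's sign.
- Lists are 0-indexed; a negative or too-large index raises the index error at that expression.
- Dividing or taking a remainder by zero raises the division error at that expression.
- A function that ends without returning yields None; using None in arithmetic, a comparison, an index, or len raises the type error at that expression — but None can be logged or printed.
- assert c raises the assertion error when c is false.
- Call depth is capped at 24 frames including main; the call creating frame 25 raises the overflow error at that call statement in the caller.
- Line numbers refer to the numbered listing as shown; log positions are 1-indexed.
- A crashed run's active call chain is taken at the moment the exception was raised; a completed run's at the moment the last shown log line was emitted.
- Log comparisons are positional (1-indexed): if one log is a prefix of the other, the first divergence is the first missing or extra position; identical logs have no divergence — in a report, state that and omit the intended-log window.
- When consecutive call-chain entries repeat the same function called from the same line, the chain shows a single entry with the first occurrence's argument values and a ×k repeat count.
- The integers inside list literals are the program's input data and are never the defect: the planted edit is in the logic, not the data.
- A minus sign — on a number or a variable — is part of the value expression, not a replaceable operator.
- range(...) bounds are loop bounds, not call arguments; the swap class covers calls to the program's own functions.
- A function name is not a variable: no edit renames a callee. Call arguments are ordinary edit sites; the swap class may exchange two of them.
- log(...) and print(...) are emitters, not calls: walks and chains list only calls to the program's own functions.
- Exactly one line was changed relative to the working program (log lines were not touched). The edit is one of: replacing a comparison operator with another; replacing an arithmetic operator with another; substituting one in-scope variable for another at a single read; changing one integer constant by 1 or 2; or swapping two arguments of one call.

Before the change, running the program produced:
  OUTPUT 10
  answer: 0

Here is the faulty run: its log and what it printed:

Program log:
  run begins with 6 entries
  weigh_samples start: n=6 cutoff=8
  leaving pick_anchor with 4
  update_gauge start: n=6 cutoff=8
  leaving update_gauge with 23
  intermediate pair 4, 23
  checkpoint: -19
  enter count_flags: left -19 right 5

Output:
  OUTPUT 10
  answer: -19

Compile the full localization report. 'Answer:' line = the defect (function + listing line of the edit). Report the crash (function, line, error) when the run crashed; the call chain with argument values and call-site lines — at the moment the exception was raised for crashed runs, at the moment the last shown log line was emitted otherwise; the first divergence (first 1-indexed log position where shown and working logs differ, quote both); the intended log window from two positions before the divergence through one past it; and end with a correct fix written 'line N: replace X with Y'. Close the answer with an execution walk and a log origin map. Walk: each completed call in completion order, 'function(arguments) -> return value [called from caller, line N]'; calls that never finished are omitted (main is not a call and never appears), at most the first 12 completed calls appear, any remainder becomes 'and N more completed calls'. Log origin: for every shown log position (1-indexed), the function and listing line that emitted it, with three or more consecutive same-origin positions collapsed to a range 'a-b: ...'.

Answer: the defect is in weigh_samples at line 33.
Core observation: The earliest visible damage is log position 7 — 'checkpoint: -19' rather than the intended 'checkpoint: 0'.
Call chain: main -> count_flags(-19, 5) (called at line 50).
First divergence: position 7; shown 'checkpoint: -19' vs intended 'checkpoint: 0'.
Intended log window:
  5: leaving update_gauge with 23
  6: intermediate pair 4, 23
  7: checkpoint: 0
  8: enter count_flags: left 0 right 5
Execution walk:
  pick_anchor([11, 4, 2, 7, 12, 8]) -> 4  [called from weigh_samples, line 29]
  update_gauge([11, 4, 2, 7, 12, 8], 8) -> 23  [called from weigh_samples, line 30]
  weigh_samples([11, 4, 2, 7, 12, 8], 8) -> -19  [called from main, line 48]
  count_flags(-19, 5) -> 10  [called from main, line 50]
Log line origins:
  1 — main, line 47
  2 — weigh_samples, line 28
  3 — pick_anchor, line 6
  4 — update_gauge, line 10
  5 — update_gauge, line 15
  6 — weigh_samples, line 31
  7 — main, line 49
  8 — count_flags, line 36
A correct fix: line 33: replace `-` with `//`.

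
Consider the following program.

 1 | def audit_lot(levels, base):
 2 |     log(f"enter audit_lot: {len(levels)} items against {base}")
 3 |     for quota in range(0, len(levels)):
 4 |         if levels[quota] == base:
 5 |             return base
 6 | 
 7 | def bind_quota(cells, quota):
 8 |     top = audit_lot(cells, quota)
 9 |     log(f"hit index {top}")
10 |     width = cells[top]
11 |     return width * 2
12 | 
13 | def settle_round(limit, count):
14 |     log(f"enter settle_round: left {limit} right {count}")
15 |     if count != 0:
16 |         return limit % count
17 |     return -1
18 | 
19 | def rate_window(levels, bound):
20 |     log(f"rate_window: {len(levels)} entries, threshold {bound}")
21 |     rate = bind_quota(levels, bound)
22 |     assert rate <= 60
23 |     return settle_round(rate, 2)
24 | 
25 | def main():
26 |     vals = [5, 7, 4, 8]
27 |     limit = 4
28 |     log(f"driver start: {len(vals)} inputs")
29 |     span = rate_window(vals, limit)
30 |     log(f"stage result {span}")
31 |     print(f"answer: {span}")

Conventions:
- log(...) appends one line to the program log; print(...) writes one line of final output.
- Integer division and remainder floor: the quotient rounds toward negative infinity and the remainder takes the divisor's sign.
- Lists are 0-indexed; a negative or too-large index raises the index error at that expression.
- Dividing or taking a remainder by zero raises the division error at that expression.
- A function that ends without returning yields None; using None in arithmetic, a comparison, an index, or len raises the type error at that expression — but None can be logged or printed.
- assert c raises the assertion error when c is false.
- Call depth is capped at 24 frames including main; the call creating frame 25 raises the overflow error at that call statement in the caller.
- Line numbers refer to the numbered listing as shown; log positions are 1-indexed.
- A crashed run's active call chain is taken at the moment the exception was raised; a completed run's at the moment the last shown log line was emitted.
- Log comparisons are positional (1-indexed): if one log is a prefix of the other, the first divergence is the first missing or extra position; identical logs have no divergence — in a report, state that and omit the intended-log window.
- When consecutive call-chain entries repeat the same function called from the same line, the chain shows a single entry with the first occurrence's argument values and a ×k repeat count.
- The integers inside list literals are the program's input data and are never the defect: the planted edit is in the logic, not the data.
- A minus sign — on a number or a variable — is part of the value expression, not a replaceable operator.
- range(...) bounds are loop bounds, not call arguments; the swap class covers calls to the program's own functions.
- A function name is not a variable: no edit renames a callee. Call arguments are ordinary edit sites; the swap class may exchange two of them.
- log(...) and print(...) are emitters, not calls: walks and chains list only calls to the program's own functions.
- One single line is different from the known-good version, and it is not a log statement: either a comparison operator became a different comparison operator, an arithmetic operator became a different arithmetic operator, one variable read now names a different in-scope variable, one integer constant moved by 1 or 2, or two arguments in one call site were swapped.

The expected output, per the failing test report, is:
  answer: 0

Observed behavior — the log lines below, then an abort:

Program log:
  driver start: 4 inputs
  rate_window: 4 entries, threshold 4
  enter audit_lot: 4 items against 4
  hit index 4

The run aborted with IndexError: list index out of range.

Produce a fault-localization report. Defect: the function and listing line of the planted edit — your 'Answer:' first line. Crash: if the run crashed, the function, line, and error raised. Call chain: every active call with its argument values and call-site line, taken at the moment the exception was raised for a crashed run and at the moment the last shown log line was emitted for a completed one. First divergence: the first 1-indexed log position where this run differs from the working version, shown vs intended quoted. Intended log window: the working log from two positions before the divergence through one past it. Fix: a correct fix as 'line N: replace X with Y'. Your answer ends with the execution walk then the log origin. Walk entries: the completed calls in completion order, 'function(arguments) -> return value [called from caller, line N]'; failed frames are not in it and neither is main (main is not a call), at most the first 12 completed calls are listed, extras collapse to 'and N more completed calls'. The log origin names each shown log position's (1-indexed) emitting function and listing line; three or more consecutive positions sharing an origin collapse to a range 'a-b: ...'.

Answer: the defect is in audit_lot at line 5.
Key observation: The earliest visible damage is log position 4 — 'hit index 4' rather than the intended 'hit index 2'.
Crash: bind_quota, line 10, IndexError.
Call chain: main -> rate_window([5, 7, 4, 8], 4) (called at line 29) -> bind_quota([5, 7, 4, 8], 4) (called at line 21).
First divergence: position 4; shown 'hit index 4' vs intended 'hit index 2'.
Intended log window:
  2: rate_window: 4 entries, threshold 4
  3: enter audit_lot: 4 items against 4
  4: hit index 2
  5: enter settle_round: left 8 right 2
Execution walk:
  audit_lot([5, 7, 4, 8], 4) -> 4  [called from bind_quota, line 8]
Origin of each log line:
  1: emitted by main (line 28)
  2: emitted by rate_window (line 20)
  3: emitted by audit_lot (line 2)
  4: emitted by bind_quota (line 9)
A correct fix: line 5: replace `base` with `quota`.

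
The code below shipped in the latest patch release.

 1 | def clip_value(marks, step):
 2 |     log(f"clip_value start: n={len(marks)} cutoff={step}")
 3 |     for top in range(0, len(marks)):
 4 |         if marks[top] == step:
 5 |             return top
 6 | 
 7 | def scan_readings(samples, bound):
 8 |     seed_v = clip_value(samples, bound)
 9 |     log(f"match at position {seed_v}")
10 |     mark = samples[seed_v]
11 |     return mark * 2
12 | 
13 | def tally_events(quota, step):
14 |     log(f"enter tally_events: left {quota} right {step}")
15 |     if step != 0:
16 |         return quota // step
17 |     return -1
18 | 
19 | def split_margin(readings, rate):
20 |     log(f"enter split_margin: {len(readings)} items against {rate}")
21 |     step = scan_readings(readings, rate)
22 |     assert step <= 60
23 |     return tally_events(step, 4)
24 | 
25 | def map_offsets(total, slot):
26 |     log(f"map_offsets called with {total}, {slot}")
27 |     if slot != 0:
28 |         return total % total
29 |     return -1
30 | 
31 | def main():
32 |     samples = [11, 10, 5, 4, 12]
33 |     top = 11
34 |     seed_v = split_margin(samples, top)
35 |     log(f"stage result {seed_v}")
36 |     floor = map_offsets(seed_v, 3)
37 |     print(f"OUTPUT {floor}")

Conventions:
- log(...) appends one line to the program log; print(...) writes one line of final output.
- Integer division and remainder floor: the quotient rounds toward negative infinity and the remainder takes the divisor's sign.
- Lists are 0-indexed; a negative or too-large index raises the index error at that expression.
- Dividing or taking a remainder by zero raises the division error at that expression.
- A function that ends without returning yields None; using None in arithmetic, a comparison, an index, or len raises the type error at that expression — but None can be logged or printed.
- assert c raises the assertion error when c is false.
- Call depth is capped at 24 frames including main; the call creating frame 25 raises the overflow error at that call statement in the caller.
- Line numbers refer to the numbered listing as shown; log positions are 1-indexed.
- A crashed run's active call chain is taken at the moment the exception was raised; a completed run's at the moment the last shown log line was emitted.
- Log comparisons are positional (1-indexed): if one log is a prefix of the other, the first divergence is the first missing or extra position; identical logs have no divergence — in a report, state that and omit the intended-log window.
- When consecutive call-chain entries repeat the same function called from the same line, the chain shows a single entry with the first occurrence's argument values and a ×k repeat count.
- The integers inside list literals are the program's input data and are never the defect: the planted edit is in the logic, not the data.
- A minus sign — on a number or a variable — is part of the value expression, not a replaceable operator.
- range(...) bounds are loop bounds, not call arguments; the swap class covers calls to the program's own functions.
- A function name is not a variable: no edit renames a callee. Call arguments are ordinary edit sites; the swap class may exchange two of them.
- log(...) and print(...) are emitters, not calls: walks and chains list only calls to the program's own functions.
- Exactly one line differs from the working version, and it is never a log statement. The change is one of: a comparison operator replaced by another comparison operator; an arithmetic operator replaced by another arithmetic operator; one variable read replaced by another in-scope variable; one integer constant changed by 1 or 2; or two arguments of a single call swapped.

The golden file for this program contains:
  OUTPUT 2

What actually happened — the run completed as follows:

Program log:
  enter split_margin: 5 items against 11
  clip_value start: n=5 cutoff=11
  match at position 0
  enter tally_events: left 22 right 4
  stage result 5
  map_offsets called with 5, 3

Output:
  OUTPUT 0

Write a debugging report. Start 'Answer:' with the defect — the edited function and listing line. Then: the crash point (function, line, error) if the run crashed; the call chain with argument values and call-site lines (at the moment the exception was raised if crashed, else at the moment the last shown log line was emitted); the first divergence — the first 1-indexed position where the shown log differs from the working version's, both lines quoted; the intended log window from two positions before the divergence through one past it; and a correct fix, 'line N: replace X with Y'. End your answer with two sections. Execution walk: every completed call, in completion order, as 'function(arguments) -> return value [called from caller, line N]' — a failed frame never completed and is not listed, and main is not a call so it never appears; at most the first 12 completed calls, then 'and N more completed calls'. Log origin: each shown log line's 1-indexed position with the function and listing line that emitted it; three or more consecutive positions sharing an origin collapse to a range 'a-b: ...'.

Answer: the defect is in map_offsets at line 28.
The tell: Log streams are identical — the defect surfaces only in the printed output.
Call chain: main -> map_offsets(5, 3) (called at line 36).
First divergence: none; the two logs match at every position.
Execution walk:
  clip_value([11, 10, 5, 4, 12], 11) -> 0  [called from scan_readings, line 8]
  scan_readings([11, 10, 5, 4, 12], 11) -> 22  [called from split_margin, line 21]
  tally_events(22, 4) -> 5  [called from split_margin, line 23]
  split_margin([11, 10, 5, 4, 12], 11) -> 5  [called from main, line 34]
  map_offsets(5, 3) -> 0  [called from main, line 36]
Origin of each log line:
  1: logged in split_margin at line 20
  2: logged in clip_value at line 2
  3: logged in scan_readings at line 9
  4: logged in tally_events at line 14
  5: logged in main at line 35
  6: logged in map_offsets at line 26
A correct fix: line 28: replace `total % total` with `total % slot`.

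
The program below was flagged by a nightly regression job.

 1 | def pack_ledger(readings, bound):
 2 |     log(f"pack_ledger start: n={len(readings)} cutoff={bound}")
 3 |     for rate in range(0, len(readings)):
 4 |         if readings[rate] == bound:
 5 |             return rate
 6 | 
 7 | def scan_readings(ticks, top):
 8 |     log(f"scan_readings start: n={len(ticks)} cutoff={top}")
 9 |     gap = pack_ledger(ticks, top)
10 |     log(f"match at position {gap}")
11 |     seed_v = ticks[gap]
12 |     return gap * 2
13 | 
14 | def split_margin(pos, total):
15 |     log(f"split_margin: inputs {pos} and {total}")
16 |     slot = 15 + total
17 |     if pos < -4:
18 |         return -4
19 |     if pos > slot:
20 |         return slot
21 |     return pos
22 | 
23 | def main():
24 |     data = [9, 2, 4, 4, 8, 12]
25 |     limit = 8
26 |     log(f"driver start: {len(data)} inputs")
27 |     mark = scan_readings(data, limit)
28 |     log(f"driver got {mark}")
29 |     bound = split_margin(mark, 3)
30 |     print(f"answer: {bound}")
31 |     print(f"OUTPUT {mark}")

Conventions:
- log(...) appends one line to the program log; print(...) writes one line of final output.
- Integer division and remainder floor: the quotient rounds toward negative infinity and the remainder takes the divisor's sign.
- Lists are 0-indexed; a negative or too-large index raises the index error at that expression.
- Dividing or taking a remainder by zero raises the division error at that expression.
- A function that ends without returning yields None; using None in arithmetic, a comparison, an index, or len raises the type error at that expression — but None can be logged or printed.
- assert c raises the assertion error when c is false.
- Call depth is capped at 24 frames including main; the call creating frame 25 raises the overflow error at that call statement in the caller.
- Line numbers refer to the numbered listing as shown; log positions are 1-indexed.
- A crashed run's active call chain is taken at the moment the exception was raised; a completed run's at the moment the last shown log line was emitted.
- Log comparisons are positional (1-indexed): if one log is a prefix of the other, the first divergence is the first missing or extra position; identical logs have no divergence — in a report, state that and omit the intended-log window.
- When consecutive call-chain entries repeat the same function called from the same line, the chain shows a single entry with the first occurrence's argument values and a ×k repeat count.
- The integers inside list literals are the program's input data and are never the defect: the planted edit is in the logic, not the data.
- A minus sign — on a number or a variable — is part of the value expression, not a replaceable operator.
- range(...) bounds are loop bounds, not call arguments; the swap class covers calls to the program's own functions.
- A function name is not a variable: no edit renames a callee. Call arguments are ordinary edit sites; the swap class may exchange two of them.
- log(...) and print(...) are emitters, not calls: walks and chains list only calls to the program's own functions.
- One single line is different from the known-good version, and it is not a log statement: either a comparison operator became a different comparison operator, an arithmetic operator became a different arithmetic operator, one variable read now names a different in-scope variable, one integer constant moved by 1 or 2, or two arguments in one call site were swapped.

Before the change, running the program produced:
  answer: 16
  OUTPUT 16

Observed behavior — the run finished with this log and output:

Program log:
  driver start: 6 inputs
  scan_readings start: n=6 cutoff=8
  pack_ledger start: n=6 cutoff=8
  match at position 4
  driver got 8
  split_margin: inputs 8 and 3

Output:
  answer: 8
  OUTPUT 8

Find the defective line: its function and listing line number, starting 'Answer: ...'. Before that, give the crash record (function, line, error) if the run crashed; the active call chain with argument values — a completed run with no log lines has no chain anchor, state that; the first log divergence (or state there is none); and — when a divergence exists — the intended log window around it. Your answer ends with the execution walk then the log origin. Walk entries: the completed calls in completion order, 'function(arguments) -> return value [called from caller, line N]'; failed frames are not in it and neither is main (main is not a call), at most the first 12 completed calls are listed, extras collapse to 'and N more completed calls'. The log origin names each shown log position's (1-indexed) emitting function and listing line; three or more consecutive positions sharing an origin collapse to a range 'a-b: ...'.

Answer: the defect is in scan_readings at line 12.
Core observation: The log first diverges at position 5: the faulty run prints 'driver got 8' where the working version prints 'driver got 16'.
Call chain: main -> split_margin(8, 3) (called at line 29).
First divergence: position 5 — the shown line 'driver got 8' should read 'driver got 16'.
Intended log window:
  3: pack_ledger start: n=6 cutoff=8
  4: match at position 4
  5: driver got 16
  6: split_margin: inputs 16 and 3
Execution walk:
  pack_ledger([9, 2, 4, 4, 8, 12], 8) -> 4  [called from scan_readings, line 9]
  scan_readings([9, 2, 4, 4, 8, 12], 8) -> 8  [called from main, line 27]
  split_margin(8, 3) -> 8  [called from main, line 29]
Origin of each log line:
  1: emitted by main (line 26)
  2: emitted by scan_readings (line 8)
  3: emitted by pack_ledger (line 2)
  4: emitted by scan_readings (line 10)
  5: emitted by main (line 28)
  6: emitted by split_margin (line 15)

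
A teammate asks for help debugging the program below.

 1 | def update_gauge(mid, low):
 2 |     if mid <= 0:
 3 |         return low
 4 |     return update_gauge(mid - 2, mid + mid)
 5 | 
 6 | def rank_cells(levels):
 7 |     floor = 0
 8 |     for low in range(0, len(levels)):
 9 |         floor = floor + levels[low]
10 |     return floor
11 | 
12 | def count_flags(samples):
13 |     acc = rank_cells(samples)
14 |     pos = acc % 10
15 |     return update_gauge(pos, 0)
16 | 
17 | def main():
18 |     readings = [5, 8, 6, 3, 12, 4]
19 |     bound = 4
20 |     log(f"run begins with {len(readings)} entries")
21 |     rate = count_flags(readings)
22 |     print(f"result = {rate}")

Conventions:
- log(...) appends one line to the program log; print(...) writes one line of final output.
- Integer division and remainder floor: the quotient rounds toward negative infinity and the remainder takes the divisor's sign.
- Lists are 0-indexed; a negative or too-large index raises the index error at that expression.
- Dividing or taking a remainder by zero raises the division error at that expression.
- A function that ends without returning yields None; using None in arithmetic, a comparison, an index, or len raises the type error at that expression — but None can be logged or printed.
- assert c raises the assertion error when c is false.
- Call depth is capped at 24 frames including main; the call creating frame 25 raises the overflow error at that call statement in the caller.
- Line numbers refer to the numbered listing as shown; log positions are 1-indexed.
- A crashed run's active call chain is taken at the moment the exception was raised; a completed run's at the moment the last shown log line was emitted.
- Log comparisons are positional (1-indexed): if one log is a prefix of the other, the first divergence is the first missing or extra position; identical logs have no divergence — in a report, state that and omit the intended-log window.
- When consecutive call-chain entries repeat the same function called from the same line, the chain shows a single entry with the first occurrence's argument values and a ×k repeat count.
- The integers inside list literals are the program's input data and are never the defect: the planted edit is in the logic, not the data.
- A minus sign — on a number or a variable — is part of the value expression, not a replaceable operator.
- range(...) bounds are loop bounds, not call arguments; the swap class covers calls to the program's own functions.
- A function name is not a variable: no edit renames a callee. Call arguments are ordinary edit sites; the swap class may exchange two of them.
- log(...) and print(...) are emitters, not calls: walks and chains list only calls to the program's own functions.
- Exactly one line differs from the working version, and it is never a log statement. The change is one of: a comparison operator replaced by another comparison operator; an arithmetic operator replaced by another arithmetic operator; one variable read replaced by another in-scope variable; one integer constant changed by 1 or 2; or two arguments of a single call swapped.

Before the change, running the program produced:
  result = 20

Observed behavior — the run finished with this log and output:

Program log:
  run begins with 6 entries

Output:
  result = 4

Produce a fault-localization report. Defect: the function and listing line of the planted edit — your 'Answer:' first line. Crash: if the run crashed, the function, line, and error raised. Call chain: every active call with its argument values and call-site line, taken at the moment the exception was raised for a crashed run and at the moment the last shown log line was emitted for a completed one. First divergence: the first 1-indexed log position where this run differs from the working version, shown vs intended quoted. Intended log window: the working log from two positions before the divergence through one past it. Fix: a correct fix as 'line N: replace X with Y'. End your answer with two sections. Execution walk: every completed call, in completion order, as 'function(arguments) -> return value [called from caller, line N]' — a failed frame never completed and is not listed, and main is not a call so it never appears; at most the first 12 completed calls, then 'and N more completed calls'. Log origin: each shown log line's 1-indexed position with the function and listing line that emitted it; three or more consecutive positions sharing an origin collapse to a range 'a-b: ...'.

Answer: the defect is in update_gauge at line 4.
Key fact: Log streams are identical — the defect surfaces only in the printed output.
Call chain: main.
First divergence: there is none — every log position agrees.
Execution walk:
  rank_cells([5, 8, 6, 3, 12, 4]) -> 38  [called from count_flags, line 13]
  update_gauge(0, 4) -> 4  [called from update_gauge, line 4]
  update_gauge(2, 8) -> 4  [called from update_gauge, line 4]
  update_gauge(4, 12) -> 4  [called from update_gauge, line 4]
  update_gauge(6, 16) -> 4  [called from update_gauge, line 4]
  update_gauge(8, 0) -> 4  [called from count_flags, line 15]
  count_flags([5, 8, 6, 3, 12, 4]) -> 4  [called from main, line 21]
Log origin:
  1 — main, line 20
A correct fix: line 4: replace `mid + mid` with `low + mid`.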